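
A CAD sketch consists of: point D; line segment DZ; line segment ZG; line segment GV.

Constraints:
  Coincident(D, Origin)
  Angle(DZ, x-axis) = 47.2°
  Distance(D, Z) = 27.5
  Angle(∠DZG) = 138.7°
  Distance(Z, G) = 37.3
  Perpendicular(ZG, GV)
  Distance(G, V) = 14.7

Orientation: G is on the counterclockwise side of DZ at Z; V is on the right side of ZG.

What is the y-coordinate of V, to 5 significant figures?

57.080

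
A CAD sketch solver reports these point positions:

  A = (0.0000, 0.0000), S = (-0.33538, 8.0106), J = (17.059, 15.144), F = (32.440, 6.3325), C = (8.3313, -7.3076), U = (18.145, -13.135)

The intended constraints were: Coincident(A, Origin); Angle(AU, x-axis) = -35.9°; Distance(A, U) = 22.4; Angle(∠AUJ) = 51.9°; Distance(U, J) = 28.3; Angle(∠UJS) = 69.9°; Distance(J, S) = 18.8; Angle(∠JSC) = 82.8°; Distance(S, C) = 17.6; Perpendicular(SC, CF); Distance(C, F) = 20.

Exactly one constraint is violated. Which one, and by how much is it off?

Distance(C, F) = 20 — off by 7.70.

A = (0.00, 0.00) ✓; AU at -35.90° ✓; |AU| = 22.40 ✓; ∠AUJ = 51.90° ✓; |UJ| = 28.30 ✓; ∠UJS = 69.90° ✓; |JS| = 18.80 ✓; ∠JSC = 82.80° ✓; |SC| = 17.60 ✓; ∠(SC, CF) = 90.00° ✓; |CF| = 27.70 ✗.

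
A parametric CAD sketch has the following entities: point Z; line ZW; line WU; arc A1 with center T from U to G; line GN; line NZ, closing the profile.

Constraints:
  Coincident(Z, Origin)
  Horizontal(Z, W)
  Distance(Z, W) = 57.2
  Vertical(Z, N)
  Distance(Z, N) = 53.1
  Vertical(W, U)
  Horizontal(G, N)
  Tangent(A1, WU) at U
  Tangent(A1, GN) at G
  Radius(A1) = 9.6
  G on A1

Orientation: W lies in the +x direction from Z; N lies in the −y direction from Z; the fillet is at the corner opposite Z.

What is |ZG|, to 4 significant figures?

71.31

Z is at the origin; ZW is horizontal with |ZW| = 57.2 and W on the +x side, so W = (57.20, 0.000). Z and N share the same x with |ZN| = 53.1 and N on the −y side, so N = (0.000, -53.10). The virtual corner opposite Z is at (57.20, -53.10). Since A1 is tangent to WU there, TU ⟂ WU and the tangent condition forces TG to be normal to GN, with radius 9.6, so the center T sits 9.6 in from both sides at T = (47.60, -43.50). That places the tangent points at U = (57.20, -43.50) on WU and G = (47.60, -53.10) on GN. Then |ZG| = |G − Z| = 71.31.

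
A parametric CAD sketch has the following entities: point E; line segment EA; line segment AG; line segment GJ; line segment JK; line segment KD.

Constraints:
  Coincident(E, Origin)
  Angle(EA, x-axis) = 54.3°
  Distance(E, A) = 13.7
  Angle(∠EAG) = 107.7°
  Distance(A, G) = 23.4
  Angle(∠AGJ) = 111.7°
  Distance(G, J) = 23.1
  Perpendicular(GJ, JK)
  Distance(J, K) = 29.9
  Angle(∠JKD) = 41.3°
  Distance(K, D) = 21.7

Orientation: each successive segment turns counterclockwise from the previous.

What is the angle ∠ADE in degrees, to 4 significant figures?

42.84°

E is at the origin; EA runs at 54.3° with length 13.7, so A = (7.995, 11.13). ∠EAG = 107.7° gives AG at 126.6° from the x-axis; with |AG| = 23.4, G = (-5.957, 29.91). ∠AGJ = 111.7° gives GJ at -165.1° from the x-axis; with |GJ| = 23.1, J = (-28.28, 23.97). GJ is perpendicular to JK, so JK runs at -75.10°; with |JK| = 29.9, K = (-20.59, -4.923). ∠JKD = 41.3° gives KD at 63.60° from the x-axis; with |KD| = 21.7, D = (-10.94, 14.51). Then cos ∠ADE = DA·DE / (|DA||DE|), giving 42.84°.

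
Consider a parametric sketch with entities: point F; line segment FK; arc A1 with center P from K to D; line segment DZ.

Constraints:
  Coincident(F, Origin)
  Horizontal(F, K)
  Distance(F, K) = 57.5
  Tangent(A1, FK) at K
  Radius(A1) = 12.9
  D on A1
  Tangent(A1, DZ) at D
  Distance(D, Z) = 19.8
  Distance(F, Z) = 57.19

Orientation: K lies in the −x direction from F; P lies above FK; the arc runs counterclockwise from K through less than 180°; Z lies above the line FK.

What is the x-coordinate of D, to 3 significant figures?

-44.6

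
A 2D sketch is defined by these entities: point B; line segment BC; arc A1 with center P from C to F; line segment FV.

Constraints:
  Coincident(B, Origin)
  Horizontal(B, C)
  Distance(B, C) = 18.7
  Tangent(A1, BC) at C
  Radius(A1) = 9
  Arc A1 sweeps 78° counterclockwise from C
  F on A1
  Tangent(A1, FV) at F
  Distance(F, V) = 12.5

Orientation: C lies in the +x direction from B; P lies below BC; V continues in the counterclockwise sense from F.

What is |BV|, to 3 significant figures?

20.7

B is at the origin; BC is horizontal with |BC| = 18.7 and C on the +x side, so C = (18.7, 0.00). The tangent condition forces PC to be normal to BC, so P = C + (0, -9) = (18.7, -9.00). On A1, C sits at bearing 90° from P; a 78° counterclockwise sweep puts F at bearing 168°, so F = P + 9.0·(cos 168°, sin 168°) = (9.90, -7.13). Tangency of A1 to FV means the radius PF is perpendicular to FV, so FV runs along (−sin 168°, cos 168°); with |FV| = 12.5, V = (7.30, -19.4). Then |BV| = |V − B| = 20.7.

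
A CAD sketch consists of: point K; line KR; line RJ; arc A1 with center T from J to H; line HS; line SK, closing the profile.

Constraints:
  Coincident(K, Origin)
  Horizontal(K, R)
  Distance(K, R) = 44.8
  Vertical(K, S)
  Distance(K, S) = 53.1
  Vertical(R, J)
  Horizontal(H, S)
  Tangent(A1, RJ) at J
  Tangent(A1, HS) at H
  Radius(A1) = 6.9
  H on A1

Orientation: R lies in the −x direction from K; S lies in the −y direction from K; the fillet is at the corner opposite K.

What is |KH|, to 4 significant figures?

65.24

The virtual corner opposite K is at (-44.80, -53.10). Tangency of A1 to RJ means the radius TJ is perpendicular to RJ and tangency of A1 to HS means the radius TH is perpendicular to HS, with radius 6.9, so the center T sits 6.9 in from both sides at T = (-37.90, -46.20). That places the tangent points at J = (-44.80, -46.20) on RJ and H = (-37.90, -53.10) on HS. Then |KH| = |H − K| = 65.24.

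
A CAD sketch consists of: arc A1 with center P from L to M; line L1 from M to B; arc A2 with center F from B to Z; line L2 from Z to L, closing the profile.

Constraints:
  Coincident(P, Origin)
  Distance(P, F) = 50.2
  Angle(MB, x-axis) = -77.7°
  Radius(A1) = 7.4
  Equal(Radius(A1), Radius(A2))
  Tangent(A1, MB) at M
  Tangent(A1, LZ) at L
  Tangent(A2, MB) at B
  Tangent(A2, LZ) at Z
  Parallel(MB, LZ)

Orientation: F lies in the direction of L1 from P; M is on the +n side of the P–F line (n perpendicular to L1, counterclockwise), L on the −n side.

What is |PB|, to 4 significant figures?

50.74

The slot axis is L1's direction at -77.7°, so u = (cos -77.7°, sin -77.7°) = (0.2130, -0.9770) and n = (−sin -77.7°, cos -77.7°) = (0.9770, 0.2130). P is at the origin and F lies 50.2 along u from P, so F = 50.2·u = (10.69, -49.05). Tangency of A1 to both parallel lines with radius 7.4 puts M and L at P ± 7.4·n: M = (7.230, 1.576), L = (-7.230, -1.576). Equal radii place B and Z the same way about F: B = F + 7.4·n = (17.92, -47.47), Z = F − 7.4·n = (3.464, -50.62). Then |PB| = |B − P| = 50.74.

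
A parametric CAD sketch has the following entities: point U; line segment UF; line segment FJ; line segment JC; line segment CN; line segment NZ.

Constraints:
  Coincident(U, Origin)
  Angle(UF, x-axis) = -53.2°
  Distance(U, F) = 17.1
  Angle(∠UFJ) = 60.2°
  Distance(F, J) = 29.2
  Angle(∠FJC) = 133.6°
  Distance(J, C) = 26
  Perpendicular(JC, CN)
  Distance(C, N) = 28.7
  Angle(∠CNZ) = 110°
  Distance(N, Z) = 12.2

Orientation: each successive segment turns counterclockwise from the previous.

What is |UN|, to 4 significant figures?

29.73

U is at the origin; UF runs at -53.2° with length 17.1, so F = (10.24, -13.69). ∠UFJ = 60.2° gives FJ at 66.60° from the x-axis; with |FJ| = 29.2, J = (21.84, 13.11). ∠FJC = 133.6° gives JC at 113.0° from the x-axis; with |JC| = 26.0, C = (11.68, 37.04). The perpendicularity gives CN at right angles to JC, so CN runs at -157.0°; with |CN| = 28.7, N = (-14.74, 25.83). Then |UN| = |N − U| = 29.73.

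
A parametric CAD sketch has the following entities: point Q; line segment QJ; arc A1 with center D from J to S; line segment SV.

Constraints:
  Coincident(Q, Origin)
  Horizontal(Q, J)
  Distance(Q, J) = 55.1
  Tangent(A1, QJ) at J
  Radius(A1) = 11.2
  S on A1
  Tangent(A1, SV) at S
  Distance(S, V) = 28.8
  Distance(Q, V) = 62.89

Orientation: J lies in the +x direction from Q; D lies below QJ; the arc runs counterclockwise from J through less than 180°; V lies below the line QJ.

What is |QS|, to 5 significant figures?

45.751

Q is at the origin; Q and J share the same y with |QJ| = 55.1 and J on the +x side, so J = (55.100, 0.0000). Since A1 is tangent to QJ there, DJ ⟂ QJ, so D = J + (0, -11.2) = (55.100, -11.200). Since DS ⟂ SV (tangency), |DV| = √(11.2² + 28.8²) = 30.901 regardless of where S sits on A1. So V lies on both circle(Q, 62.89) and circle(D, 30.901); the below-QJ intersection is V = (47.547, -41.164). S is the foot of the tangent from V: S = (43.986, -12.585).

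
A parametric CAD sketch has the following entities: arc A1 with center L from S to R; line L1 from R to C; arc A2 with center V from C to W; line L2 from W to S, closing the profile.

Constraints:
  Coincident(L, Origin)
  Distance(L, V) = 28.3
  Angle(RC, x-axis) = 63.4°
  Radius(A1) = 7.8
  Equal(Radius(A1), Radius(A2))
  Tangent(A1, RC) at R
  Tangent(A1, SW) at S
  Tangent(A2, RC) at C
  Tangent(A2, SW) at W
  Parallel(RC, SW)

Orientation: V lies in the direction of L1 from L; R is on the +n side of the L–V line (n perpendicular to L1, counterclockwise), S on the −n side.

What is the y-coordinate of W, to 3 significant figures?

21.8

Tangency of A1 to both parallel lines with radius 7.8 puts R and S at L ± 7.8·n: R = (-6.97, 3.49), S = (6.97, -3.49). Equal radii place C and W the same way about V: C = V + 7.8·n = (5.70, 28.8), W = V − 7.8·n = (19.6, 21.8). So W.y = 21.8.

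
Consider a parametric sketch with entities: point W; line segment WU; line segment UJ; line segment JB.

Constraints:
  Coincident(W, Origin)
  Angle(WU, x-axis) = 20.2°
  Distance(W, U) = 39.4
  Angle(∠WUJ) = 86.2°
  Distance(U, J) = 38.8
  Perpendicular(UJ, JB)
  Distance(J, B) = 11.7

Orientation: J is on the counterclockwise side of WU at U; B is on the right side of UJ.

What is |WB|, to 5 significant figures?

62.546

W is at the origin; WU runs at 20.2° with length 39.4, so U = 39.4·(cos 20.2°, sin 20.2°) = (36.977, 13.605). ∠WUJ = 86.2°, so UJ runs at 20.2° + (180° − 86.2°) = 114.00° from the x-axis; with |UJ| = 38.8, J = U + 38.8·(cos 114.00°, sin 114.00°) = (21.195, 49.050). UJ is perpendicular to JB; with |JB| = 11.7 on the right of UJ, B = J + 11.7·(0.91355, 0.40674) = (31.884, 53.809). Then |WB| = |B − W| = 62.546.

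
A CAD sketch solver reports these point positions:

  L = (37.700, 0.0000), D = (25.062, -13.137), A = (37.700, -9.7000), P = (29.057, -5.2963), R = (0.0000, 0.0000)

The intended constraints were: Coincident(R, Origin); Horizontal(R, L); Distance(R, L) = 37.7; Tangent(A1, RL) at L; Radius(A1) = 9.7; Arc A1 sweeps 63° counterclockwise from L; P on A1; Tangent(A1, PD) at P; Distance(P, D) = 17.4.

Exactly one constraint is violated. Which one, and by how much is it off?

Distance(P, D) = 17.4 — off by 8.60.

R = (0.00, 0.00) ✓; R.y = 0.00, L.y = 0.00 ✓; |RL| = 37.70 ✓; ∠(AL, LR) = 90.00° ✓; |AL| = 9.700 ✓; bearing(A→P) − bearing(A→L) = 63.00° ✓; |AP| = 9.700 ✓; ∠(AP, PD) = 90.00° ✓; |PD| = 8.800 ✗.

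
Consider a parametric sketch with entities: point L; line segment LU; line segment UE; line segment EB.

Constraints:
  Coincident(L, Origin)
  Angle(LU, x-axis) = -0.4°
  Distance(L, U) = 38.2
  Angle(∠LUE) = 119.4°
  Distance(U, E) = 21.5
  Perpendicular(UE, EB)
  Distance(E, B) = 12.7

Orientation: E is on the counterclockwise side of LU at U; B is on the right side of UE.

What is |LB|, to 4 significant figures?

61.11

∠LUE = 119.4°, so UE runs at -0.4° + (180° − 119.4°) = 60.20° from the x-axis; with |UE| = 21.5, E = U + 21.5·(cos 60.20°, sin 60.20°) = (48.88, 18.39). UE is perpendicular to EB; with |EB| = 12.7 on the right of UE, B = E + 12.7·(0.8678, -0.4970) = (59.90, 12.08). Then |LB| = |B − L| = 61.11.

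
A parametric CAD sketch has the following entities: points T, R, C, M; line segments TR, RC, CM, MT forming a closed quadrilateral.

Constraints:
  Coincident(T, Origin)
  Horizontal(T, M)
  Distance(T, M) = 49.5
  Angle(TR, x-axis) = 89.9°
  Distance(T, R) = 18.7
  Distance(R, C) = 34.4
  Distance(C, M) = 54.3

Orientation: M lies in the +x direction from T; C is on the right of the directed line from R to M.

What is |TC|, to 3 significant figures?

15.8

Checks: T = (0.00, 0.00) ✓; |RC| = 34.40 ✓; |CM| = 54.30 ✓.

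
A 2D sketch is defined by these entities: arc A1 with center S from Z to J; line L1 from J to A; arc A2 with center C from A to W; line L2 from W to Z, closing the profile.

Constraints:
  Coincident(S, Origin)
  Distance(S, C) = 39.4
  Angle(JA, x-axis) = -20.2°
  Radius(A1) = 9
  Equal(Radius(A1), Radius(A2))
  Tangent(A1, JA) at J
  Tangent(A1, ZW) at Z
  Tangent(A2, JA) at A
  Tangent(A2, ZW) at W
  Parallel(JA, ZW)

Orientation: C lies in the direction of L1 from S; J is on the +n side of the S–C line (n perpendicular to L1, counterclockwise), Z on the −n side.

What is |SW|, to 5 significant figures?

40.415

The slot axis is L1's direction at -20.2°, so u = (cos -20.2°, sin -20.2°) = (0.93849, -0.34530) and n = (−sin -20.2°, cos -20.2°) = (0.34530, 0.93849). S is at the origin and C lies 39.4 along u from S, so C = 39.4·u = (36.977, -13.605). Tangency of A1 to both parallel lines with radius 9.0 puts J and Z at S ± 9.0·n: J = (3.1077, 8.4464), Z = (-3.1077, -8.4464). Equal radii place A and W the same way about C: A = C + 9.0·n = (40.084, -5.1583), W = C − 9.0·n = (33.869, -22.051). Then |SW| = |W − S| = 40.415.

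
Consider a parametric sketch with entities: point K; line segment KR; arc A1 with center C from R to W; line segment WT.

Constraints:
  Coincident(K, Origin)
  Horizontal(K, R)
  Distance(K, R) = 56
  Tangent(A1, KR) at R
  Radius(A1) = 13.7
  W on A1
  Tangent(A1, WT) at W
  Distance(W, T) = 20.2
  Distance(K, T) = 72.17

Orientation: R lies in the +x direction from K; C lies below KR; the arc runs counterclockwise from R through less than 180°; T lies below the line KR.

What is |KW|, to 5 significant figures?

52.492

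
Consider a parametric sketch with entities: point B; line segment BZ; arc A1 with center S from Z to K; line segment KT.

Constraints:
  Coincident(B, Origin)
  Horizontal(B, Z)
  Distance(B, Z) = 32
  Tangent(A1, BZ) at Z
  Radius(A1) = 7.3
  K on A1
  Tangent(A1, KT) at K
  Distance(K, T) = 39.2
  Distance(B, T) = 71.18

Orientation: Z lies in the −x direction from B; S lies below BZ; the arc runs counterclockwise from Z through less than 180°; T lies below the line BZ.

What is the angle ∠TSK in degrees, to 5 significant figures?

79.451°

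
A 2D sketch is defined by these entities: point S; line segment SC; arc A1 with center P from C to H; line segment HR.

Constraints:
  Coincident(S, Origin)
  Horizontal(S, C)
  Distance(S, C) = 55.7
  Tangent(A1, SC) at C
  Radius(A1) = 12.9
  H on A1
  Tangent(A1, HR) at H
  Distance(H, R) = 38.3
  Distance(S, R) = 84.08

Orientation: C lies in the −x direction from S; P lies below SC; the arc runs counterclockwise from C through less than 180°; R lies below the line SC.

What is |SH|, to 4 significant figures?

69.93

Checks: S.y = 0.00, C.y = 0.00 ✓; |PC| = 12.90 ✓; |PH| = 12.90 ✓; ∠(PH, HR) = 90.00° ✓; |HR| = 38.30 ✓; |SR| = 84.08 ✓.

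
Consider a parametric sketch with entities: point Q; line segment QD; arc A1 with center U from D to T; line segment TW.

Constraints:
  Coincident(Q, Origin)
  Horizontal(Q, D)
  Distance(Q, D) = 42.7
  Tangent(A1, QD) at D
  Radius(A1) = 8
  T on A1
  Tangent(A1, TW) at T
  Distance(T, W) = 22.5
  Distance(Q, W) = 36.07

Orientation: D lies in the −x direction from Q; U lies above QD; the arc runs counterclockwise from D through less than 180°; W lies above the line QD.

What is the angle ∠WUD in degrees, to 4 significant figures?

135.5°

Q is at the origin; QD is horizontal with |QD| = 42.7 and D on the −x side, so D = (-42.70, 0.000). Tangency of A1 to QD means the radius UD is perpendicular to QD, so U = D + (0, 8) = (-42.70, 8.000). Since UT ⟂ TW (tangency), |UW| = √(8.0² + 22.5²) = 23.88 regardless of where T sits on A1. So W lies on both circle(Q, 36.07) and circle(U, 23.88); the above-QD intersection is W = (-25.97, 25.04). T is the foot of the tangent from W: T = (-35.44, 4.630).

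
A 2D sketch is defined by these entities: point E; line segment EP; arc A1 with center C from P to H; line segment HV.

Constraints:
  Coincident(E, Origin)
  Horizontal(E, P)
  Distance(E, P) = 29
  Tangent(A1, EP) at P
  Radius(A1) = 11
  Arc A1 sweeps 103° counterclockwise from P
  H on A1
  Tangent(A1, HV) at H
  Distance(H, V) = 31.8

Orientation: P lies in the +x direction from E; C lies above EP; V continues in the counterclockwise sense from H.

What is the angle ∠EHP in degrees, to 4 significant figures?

32.76°

Tangency of A1 to EP means the radius CP is perpendicular to EP, so C = P + (0, 11) = (29.00, 11.00). On A1, P sits at bearing -90° from C; a 103° counterclockwise sweep puts H at bearing 13°, so H = C + 11.0·(cos 13°, sin 13°) = (39.72, 13.47). Then cos ∠EHP = HE·HP / (|HE||HP|), giving 32.76°.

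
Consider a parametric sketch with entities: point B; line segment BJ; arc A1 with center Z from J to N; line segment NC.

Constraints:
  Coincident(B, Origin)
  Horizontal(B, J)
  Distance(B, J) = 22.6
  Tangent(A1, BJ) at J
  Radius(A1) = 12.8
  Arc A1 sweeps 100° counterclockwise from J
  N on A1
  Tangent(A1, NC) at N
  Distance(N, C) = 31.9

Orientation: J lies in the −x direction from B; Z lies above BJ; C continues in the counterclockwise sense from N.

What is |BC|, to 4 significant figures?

48.97

B is at the origin; BJ is horizontal with |BJ| = 22.6 and J on the −x side, so J = (-22.60, 0.000). A1 meets BJ tangentially, so ZJ is at right angles to BJ, so Z = J + (0, 12.8) = (-22.60, 12.80). On A1, J sits at bearing -90° from Z; a 100° counterclockwise sweep puts N at bearing 10°, so N = Z + 12.8·(cos 10°, sin 10°) = (-9.994, 15.02). The tangent condition forces ZN to be normal to NC, so NC runs along (−sin 10°, cos 10°); with |NC| = 31.9, C = (-15.53, 46.44). Then |BC| = |C − B| = 48.97.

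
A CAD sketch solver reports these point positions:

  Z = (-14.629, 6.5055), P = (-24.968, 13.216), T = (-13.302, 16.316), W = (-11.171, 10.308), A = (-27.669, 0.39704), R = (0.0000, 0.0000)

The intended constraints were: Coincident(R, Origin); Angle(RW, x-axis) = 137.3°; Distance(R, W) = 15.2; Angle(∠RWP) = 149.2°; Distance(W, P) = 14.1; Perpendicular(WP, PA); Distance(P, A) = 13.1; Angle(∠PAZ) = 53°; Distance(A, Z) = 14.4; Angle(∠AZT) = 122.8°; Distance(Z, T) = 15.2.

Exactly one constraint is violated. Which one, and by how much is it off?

Distance(Z, T) = 15.2 — off by 5.30.

R = (0.00, 0.00) ✓; RW at 137.3° ✓; |RW| = 15.20 ✓; ∠RWP = 149.2° ✓; |WP| = 14.10 ✓; ∠(WP, PA) = 90.00° ✓; |PA| = 13.10 ✓; ∠PAZ = 53.00° ✓; |AZ| = 14.40 ✓; ∠AZT = 122.8° ✓; |ZT| = 9.900 ✗.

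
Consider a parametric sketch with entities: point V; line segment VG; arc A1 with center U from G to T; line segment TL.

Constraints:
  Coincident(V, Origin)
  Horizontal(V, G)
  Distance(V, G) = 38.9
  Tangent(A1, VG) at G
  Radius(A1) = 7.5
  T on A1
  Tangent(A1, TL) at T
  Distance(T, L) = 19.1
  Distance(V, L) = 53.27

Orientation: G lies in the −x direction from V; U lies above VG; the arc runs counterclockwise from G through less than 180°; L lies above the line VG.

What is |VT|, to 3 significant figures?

35.6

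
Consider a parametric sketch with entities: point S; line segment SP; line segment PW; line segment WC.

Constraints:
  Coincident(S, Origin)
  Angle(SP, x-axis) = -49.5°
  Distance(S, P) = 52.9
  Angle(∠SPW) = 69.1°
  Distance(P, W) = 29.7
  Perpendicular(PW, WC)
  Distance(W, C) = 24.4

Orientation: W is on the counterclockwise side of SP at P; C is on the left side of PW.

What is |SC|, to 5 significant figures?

27.262

S is at the origin; SP runs at -49.5° with length 52.9, so P = 52.9·(cos -49.5°, sin -49.5°) = (34.356, -40.225). ∠SPW = 69.1°, so PW runs at -49.5° + (180° − 69.1°) = 61.400° from the x-axis; with |PW| = 29.7, W = P + 29.7·(cos 61.400°, sin 61.400°) = (48.573, -14.149). The perpendicularity gives WC at right angles to PW; with |WC| = 24.4 on the left of PW, C = W + 24.4·(-0.87798, 0.47869) = (27.150, -2.4693). Then |SC| = |C − S| = 27.262.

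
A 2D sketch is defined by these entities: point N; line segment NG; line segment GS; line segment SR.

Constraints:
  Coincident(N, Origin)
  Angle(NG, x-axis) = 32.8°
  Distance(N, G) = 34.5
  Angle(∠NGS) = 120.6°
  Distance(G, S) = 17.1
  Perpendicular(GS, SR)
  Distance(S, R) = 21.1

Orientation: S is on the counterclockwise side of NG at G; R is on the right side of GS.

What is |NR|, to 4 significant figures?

61.50

N is at the origin; NG runs at 32.8° with length 34.5, so G = 34.5·(cos 32.8°, sin 32.8°) = (29.00, 18.69). ∠NGS = 120.6°, so GS runs at 32.8° + (180° − 120.6°) = 92.20° from the x-axis; with |GS| = 17.1, S = G + 17.1·(cos 92.20°, sin 92.20°) = (28.34, 35.78). GS ⟂ SR; with |SR| = 21.1 on the right of GS, R = S + 21.1·(0.9993, 0.03839) = (49.43, 36.59). Then |NR| = |R − N| = 61.50.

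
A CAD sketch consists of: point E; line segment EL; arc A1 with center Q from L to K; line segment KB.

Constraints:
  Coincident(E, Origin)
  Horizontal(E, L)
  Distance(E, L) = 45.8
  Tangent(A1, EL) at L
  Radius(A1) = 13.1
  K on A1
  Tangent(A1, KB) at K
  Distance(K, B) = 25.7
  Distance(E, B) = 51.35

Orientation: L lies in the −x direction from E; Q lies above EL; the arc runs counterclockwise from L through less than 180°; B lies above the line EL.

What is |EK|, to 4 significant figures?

35.34

E is at the origin; EL is horizontal with |EL| = 45.8 and L on the −x side, so L = (-45.80, 0.000). Since A1 is tangent to EL there, QL ⟂ EL, so Q = L + (0, 13.1) = (-45.80, 13.10). Since QK ⟂ KB (tangency), |QB| = √(13.1² + 25.7²) = 28.85 regardless of where K sits on A1. So B lies on both circle(E, 51.35) and circle(Q, 28.85); the above-EL intersection is B = (-33.29, 39.09). K is the foot of the tangent from B: K = (-32.70, 13.40).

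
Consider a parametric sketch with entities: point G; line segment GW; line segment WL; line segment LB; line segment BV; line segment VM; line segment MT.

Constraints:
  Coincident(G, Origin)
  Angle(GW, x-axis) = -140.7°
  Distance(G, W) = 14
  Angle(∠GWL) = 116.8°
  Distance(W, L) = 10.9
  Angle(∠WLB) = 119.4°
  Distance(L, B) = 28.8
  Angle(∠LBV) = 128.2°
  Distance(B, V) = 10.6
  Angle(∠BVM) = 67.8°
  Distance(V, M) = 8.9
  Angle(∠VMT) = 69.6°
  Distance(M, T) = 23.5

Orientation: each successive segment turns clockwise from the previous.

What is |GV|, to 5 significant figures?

35.319

G is at the origin; GW runs at -140.7° with length 14.0, so W = (-10.834, -8.8673). ∠GWL = 116.8° gives WL at 156.10° from the x-axis; with |WL| = 10.9, L = (-20.799, -4.4513). ∠WLB = 119.4° gives LB at 95.500° from the x-axis; with |LB| = 28.8, B = (-23.559, 24.216). ∠LBV = 128.2° gives BV at 43.700° from the x-axis; with |BV| = 10.6, V = (-15.896, 31.539). Then |GV| = |V − G| = 35.319.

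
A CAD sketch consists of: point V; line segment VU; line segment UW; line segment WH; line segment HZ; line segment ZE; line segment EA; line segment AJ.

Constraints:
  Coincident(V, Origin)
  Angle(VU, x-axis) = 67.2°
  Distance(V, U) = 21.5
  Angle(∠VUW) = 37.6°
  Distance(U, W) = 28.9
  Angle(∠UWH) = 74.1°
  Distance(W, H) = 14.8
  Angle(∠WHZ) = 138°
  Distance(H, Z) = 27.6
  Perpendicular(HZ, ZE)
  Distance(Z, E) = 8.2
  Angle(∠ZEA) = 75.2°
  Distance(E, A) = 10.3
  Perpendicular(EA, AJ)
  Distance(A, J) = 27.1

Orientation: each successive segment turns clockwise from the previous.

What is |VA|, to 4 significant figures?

11.63

The perpendicularity gives ZE at right angles to HZ, so ZE runs at 46.90°; with |ZE| = 8.2, E = (-13.63, 17.01). ∠ZEA = 75.2° gives EA at -57.90° from the x-axis; with |EA| = 10.3, A = (-8.160, 8.283). Then |VA| = |A − V| = 11.63.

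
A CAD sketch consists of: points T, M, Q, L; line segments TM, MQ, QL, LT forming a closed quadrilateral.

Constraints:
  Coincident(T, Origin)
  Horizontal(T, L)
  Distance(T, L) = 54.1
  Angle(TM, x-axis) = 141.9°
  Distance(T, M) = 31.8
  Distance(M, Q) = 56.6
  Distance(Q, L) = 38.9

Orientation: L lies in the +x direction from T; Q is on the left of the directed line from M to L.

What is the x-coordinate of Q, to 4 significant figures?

30.44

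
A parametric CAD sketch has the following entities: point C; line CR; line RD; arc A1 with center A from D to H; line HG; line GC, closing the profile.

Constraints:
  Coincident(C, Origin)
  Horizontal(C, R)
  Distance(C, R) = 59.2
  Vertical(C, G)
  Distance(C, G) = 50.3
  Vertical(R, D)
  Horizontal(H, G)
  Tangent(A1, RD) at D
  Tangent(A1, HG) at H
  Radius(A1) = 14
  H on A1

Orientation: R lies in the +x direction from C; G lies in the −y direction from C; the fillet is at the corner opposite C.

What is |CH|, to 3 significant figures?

67.6

C is at the origin; C and R share the same y with |CR| = 59.2 and R on the +x side, so R = (59.2, 0.00). CG is vertical with |CG| = 50.3 and G on the −y side, so G = (0.00, -50.3). The virtual corner opposite C is at (59.2, -50.3). Tangency of A1 to RD means the radius AD is perpendicular to RD and A1 meets HG tangentially, so AH is at right angles to HG, with radius 14.0, so the center A sits 14.0 in from both sides at A = (45.2, -36.3). That places the tangent points at D = (59.2, -36.3) on RD and H = (45.2, -50.3) on HG. Then |CH| = |H − C| = 67.6.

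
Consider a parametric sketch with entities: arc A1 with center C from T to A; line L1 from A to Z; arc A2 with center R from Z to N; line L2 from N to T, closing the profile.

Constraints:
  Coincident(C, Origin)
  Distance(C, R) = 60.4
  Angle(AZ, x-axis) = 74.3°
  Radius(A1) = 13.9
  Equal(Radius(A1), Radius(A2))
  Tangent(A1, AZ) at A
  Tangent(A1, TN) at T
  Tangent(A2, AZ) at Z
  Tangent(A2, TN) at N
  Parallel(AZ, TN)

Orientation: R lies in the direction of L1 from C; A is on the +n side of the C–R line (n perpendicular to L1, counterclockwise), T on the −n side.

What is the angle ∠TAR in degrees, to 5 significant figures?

77.040°

C is at the origin and R lies 60.4 along u from C, so R = 60.4·u = (16.344, 58.147). Tangency of A1 to both parallel lines with radius 13.9 puts A and T at C ± 13.9·n: A = (-13.381, 3.7613), T = (13.381, -3.7613). Then cos ∠TAR = AT·AR / (|AT||AR|), giving 77.040°.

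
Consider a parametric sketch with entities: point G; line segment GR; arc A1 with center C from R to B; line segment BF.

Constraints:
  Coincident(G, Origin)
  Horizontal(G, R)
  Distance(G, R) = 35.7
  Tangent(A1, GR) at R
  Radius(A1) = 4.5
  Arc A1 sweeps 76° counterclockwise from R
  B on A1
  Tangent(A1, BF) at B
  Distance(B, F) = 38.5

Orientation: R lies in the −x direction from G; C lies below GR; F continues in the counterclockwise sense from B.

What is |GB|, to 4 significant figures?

40.21

G is at the origin; GR is horizontal with |GR| = 35.7 and R on the −x side, so R = (-35.70, 0.000). Tangency of A1 to GR means the radius CR is perpendicular to GR, so C = R + (0, -4.5) = (-35.70, -4.500). On A1, R sits at bearing 90° from C; a 76° counterclockwise sweep puts B at bearing 166°, so B = C + 4.5·(cos 166°, sin 166°) = (-40.07, -3.411). Then |GB| = |B − G| = 40.21.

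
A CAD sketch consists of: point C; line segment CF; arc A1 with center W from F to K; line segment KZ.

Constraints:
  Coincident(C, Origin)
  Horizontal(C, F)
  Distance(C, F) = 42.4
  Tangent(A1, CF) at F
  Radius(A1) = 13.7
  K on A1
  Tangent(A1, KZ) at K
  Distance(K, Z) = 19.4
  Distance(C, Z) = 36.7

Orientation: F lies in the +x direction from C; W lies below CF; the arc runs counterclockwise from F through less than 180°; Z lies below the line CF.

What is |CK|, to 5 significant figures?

30.859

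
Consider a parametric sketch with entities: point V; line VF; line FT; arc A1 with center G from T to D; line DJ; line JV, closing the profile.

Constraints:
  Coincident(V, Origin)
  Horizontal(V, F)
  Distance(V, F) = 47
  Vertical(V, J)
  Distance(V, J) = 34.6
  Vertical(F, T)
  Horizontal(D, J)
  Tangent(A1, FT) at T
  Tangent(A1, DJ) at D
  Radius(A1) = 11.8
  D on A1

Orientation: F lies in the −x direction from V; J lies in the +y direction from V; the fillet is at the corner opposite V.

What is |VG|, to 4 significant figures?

41.94

V is at the origin; VF is horizontal with |VF| = 47.0 and F on the −x side, so F = (-47.00, 0.000). V and J share the same x with |VJ| = 34.6 and J on the +y side, so J = (0.000, 34.60). The virtual corner opposite V is at (-47.00, 34.60). Tangency of A1 to FT means the radius GT is perpendicular to FT and the tangent condition forces GD to be normal to DJ, with radius 11.8, so the center G sits 11.8 in from both sides at G = (-35.20, 22.80). Then |VG| = |G − V| = 41.94.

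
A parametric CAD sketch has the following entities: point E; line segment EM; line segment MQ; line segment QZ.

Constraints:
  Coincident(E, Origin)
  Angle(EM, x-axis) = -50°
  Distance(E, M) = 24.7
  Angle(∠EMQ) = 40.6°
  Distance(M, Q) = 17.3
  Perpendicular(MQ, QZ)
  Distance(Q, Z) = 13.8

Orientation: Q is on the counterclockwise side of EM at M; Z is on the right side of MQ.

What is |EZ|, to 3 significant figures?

29.9

∠EMQ = 40.6°, so MQ runs at -50.0° + (180° − 40.6°) = 89.4° from the x-axis; with |MQ| = 17.3, Q = M + 17.3·(cos 89.4°, sin 89.4°) = (16.1, -1.62). MQ ⟂ QZ; with |QZ| = 13.8 on the right of MQ, Z = Q + 13.8·(1.00, -0.0105) = (29.9, -1.77). Then |EZ| = |Z − E| = 29.9.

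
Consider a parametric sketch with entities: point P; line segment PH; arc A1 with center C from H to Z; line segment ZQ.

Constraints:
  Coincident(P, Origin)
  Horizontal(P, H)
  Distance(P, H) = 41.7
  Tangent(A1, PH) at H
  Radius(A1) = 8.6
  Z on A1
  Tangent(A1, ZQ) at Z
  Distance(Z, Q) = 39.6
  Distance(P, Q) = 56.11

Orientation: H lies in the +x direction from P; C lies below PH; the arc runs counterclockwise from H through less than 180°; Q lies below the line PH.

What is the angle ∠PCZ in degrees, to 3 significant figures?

7.15°

P is at the origin; PH is horizontal with |PH| = 41.7 and H on the +x side, so H = (41.7, 0.00). A1 meets PH tangentially, so CH is at right angles to PH, so C = H + (0, -8.6) = (41.7, -8.60). Since CZ ⟂ ZQ (tangency), |CQ| = √(8.6² + 39.6²) = 40.5 regardless of where Z sits on A1. So Q lies on both circle(P, 56.11) and circle(C, 40.5); the below-PH intersection is Q = (30.0, -47.4). Z is the foot of the tangent from Q: Z = (33.1, -7.93).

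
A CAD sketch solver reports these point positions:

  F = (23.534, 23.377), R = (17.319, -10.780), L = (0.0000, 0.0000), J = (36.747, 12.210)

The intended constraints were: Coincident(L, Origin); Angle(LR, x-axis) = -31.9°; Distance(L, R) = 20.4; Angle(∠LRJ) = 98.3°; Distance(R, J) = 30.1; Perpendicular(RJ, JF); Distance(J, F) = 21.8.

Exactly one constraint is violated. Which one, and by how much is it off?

Distance(J, F) = 21.8 — off by 4.50.

L = (0.00, 0.00) ✓; LR at -31.90° ✓; |LR| = 20.40 ✓; ∠LRJ = 98.30° ✓; |RJ| = 30.10 ✓; ∠(RJ, JF) = 90.00° ✓; |JF| = 17.30 ✗.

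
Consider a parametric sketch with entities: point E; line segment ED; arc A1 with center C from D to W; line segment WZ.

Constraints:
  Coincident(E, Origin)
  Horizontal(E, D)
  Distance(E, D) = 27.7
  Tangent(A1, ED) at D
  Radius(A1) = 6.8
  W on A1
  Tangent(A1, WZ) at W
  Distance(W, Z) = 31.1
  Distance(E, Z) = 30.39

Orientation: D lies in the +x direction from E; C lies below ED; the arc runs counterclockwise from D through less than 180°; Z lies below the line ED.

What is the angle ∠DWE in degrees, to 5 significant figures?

142.15°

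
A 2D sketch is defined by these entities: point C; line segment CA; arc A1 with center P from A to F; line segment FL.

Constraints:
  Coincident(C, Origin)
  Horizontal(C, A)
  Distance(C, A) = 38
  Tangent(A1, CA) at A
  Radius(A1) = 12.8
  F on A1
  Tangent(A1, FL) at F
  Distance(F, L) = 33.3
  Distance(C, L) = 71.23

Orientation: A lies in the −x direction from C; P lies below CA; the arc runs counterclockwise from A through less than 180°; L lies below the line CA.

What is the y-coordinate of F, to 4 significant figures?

-10.49

Checks: |PF| = 12.80 ✓; ∠(PF, FL) = 90.00° ✓; |FL| = 33.30 ✓; |CL| = 71.23 ✓.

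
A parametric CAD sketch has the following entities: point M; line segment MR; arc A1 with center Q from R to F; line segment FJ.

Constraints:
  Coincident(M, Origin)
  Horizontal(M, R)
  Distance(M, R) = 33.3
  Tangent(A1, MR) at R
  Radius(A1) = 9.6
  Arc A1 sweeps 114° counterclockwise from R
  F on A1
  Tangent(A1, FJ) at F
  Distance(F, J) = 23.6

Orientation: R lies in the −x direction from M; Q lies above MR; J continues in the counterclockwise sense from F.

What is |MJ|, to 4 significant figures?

48.93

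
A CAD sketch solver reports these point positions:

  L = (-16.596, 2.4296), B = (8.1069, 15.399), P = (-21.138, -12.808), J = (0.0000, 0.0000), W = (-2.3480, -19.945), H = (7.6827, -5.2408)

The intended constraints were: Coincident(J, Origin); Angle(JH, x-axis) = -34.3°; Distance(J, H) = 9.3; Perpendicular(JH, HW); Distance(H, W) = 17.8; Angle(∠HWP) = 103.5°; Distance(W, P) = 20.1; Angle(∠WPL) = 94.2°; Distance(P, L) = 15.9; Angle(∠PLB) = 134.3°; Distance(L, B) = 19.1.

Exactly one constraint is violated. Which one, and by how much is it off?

Distance(L, B) = 19.1 — off by 8.80.

J = (0.00, 0.00) ✓; JH at -34.30° ✓; |JH| = 9.300 ✓; ∠(JH, HW) = 90.00° ✓; |HW| = 17.80 ✓; ∠HWP = 103.5° ✓; |WP| = 20.10 ✓; ∠WPL = 94.20° ✓; |PL| = 15.90 ✓; ∠PLB = 134.3° ✓; |LB| = 27.90 ✗.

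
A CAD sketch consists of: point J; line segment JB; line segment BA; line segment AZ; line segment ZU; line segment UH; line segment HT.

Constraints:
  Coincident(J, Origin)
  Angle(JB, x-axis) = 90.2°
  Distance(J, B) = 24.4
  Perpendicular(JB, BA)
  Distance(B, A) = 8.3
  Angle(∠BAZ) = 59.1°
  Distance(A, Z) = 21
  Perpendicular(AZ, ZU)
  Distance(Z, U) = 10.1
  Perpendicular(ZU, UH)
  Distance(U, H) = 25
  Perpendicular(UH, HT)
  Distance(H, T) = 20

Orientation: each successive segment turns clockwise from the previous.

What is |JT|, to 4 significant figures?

29.54

J is at the origin; JB runs at 90.2° with length 24.4, so B = (-0.08517, 24.40). JB is perpendicular to BA, so BA runs at 0.2000°; with |BA| = 8.3, A = (8.215, 24.43). ∠BAZ = 59.1° gives AZ at -120.7° from the x-axis; with |AZ| = 21.0, Z = (-2.507, 6.372). The perpendicularity gives ZU at right angles to AZ, so ZU runs at 149.3°; with |ZU| = 10.1, U = (-11.19, 11.53). ZU ⟂ UH, so UH runs at 59.30°; with |UH| = 25.0, H = (1.572, 33.02). UH is perpendicular to HT, so HT runs at -30.70°; with |HT| = 20.0, T = (18.77, 22.81). Then |JT| = |T − J| = 29.54.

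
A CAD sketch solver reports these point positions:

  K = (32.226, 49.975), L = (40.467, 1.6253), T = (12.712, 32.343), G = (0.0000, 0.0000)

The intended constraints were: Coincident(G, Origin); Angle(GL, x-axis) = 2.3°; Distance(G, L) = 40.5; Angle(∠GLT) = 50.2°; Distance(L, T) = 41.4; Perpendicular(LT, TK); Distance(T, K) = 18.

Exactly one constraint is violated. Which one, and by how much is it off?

Distance(T, K) = 18 — off by 8.30.

G = (0.00, 0.00) ✓; GL at 2.300° ✓; |GL| = 40.50 ✓; ∠GLT = 50.20° ✓; |LT| = 41.40 ✓; ∠(LT, TK) = 90.00° ✓; |TK| = 26.30 ✗.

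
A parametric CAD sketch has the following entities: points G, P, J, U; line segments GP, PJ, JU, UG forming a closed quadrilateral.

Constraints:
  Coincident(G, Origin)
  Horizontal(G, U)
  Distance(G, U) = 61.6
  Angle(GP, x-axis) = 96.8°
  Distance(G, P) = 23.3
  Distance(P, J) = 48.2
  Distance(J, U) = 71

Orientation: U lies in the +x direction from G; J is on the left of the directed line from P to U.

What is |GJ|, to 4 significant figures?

66.97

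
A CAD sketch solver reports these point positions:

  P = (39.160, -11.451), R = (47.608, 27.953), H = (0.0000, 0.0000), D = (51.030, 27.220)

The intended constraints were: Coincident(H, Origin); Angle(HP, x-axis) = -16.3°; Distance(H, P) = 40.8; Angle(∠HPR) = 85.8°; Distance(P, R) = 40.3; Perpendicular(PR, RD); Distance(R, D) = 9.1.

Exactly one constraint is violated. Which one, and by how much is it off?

Distance(R, D) = 9.1 — off by 5.60.

H = (0.00, 0.00) ✓; HP at -16.30° ✓; |HP| = 40.80 ✓; ∠HPR = 85.80° ✓; |PR| = 40.30 ✓; ∠(PR, RD) = 89.99° ✓; |RD| = 3.500 ✗.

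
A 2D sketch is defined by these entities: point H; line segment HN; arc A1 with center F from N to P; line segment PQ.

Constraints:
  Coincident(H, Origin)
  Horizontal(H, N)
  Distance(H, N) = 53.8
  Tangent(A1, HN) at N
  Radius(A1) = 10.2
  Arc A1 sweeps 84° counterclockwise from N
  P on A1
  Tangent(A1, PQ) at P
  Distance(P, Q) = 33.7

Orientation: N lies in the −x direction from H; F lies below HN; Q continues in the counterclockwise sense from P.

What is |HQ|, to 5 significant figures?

79.817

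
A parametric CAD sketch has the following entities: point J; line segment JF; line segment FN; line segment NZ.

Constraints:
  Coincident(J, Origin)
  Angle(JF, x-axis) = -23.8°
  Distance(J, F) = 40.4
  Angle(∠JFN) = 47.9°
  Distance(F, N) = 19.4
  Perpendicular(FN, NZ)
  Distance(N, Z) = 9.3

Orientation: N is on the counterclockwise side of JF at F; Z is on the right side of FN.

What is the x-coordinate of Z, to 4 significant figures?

39.70

J is at the origin; JF runs at -23.8° with length 40.4, so F = 40.4·(cos -23.8°, sin -23.8°) = (36.96, -16.30). ∠JFN = 47.9°, so FN runs at -23.8° + (180° − 47.9°) = 108.3° from the x-axis; with |FN| = 19.4, N = F + 19.4·(cos 108.3°, sin 108.3°) = (30.87, 2.116). FN is perpendicular to NZ; with |NZ| = 9.3 on the right of FN, Z = N + 9.3·(0.9494, 0.3140) = (39.70, 5.036). So Z.x = 39.70.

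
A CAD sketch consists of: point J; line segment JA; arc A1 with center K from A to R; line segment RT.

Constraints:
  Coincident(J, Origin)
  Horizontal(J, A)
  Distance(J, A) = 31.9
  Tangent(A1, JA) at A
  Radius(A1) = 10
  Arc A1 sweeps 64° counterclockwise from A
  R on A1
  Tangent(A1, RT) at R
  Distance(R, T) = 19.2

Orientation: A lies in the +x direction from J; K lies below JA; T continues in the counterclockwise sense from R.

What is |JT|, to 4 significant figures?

27.08

J is at the origin; JA is horizontal with |JA| = 31.9 and A on the +x side, so A = (31.90, 0.000). Since A1 is tangent to JA there, KA ⟂ JA, so K = A + (0, -10) = (31.90, -10.00). On A1, A sits at bearing 90° from K; a 64° counterclockwise sweep puts R at bearing 154°, so R = K + 10.0·(cos 154°, sin 154°) = (22.91, -5.616). Tangency of A1 to RT means the radius KR is perpendicular to RT, so RT runs along (−sin 154°, cos 154°); with |RT| = 19.2, T = (14.50, -22.87). Then |JT| = |T − J| = 27.08.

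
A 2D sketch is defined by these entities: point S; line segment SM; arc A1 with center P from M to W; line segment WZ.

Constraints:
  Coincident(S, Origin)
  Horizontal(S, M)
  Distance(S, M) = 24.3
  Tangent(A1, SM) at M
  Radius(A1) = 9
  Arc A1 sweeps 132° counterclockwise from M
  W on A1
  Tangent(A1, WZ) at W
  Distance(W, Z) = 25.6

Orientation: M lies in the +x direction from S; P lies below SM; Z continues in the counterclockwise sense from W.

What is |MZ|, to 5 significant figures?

35.612

On A1, M sits at bearing 90° from P; a 132° counterclockwise sweep puts W at bearing 222°, so W = P + 9.0·(cos 222°, sin 222°) = (17.612, -15.022). A1 meets WZ tangentially, so PW is at right angles to WZ, so WZ runs along (−sin 222°, cos 222°); with |WZ| = 25.6, Z = (34.741, -34.047). Then |MZ| = |Z − M| = 35.612.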